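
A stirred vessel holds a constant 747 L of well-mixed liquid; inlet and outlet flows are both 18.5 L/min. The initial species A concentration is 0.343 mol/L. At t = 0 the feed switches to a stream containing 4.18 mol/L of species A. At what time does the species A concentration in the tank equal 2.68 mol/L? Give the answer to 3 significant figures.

37.9 min

Unsteady species balance (constant V, well mixed): V dC/dt = Q(C_in − C), so τ = V/Q = 40.378 min.
C(t) = C_in + (C₀ − C_in) e^(−t/τ). Set C = 2.68 and solve for t:
e^(−t/τ) = (C − C_in)/(C₀ − C_in) = (2.68 − 4.18)/(0.343 − 4.18) = 0.39093
t = −τ ln(…) = 40.378 × 0.93923 = 37.924 min.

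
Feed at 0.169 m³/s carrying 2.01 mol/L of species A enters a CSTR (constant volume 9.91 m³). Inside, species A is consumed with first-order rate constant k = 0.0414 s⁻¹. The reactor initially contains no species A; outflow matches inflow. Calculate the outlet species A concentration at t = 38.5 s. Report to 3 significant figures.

0.525 mol/L

V dC/dt = Q(C_in − C) − k V C.
dC/dt = (Q/V) C_in − (Q/V + k) C; effective rate a = Q/V + k = 0.017053 + 0.0414 = 0.058453 s⁻¹.
C_ss = Q C_in/(Q + kV) = 0.58641 mol/L; C(t) = C_ss + (C₀ − C_ss) e^(−a t).
C(38.5) = 0.58641 + (-0.58641)·e^(−0.058453·38.5) = 0.58641 + (-0.58641)·0.10535 = 0.52463 mol/L.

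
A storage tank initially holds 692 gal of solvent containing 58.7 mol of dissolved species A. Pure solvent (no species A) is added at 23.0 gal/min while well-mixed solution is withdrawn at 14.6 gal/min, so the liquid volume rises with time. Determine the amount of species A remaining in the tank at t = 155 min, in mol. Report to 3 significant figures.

Let m(t) be the amount of species A. Volume: V(t) = V₀ + (Q_in − Q_out) t = 692 + 8.4000 t; V(155) = 1994.0 gal.
Solute balance: dm/dt = 0 − Q_out C = −Q_out m/V(t).
dm/m = −Q_out dt/(V₀ + 8.4000 t); integrating gives ln(m/m₀) = −(Q_out/(Q_in−Q_out)) ln(V/V₀).
m = m₀ (V₀/V)^(Q_out/(Q_in−Q_out)) = 58.7 × (692/1994.0)^(1.7381) = 9.3277 mol.

9.33 mol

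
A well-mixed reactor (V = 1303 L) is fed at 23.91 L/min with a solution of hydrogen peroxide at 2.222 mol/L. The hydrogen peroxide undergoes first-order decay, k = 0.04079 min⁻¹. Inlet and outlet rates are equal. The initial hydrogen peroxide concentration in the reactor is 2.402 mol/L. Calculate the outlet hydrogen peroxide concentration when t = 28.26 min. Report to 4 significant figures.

1.011 mol/L

Accumulation = in − out − consumed: V dC/dt = Q C_in − Q C − k V C.
This is linear with rate a = Q/V + k = 0.0591400 min⁻¹.
C_ss = Q C_in/(Q + kV) = 0.689443 mol/L; C(t) = C_ss + (C₀ − C_ss) e^(−a t).
C(28.26) = 0.689443 + (1.71256)·e^(−0.0591400·28.26) = 0.689443 + (1.71256)·0.188003 = 1.01141 mol/L.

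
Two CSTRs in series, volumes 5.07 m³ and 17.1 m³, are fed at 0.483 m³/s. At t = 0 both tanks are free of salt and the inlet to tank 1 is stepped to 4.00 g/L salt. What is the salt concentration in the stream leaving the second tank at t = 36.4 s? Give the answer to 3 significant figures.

Each tank obeys Vᵢ dCᵢ/dt = Q(Cᵢ₋₁ − Cᵢ), so τᵢ = Vᵢ/Q.
τ₁ = 5.07/0.483 = 10.497 s; τ₂ = 17.1/0.483 = 35.404 s.
Solving the cascade with C₁(0)=C₂(0)=0 gives C₂(t) = C_in[1 − (τ₁ e^(−t/τ₁) − τ₂ e^(−t/τ₂))/(τ₁ − τ₂)].
At t = 36.4: e^(−t/τ₁) = 0.031189, e^(−t/τ₂) = 0.35767.
C₂ = 4.00·[1 − (10.497·0.031189 − 35.404·0.35767)/(-24.907)] = 4.00·0.50473 = 2.0189 g/L.

2.02 g/L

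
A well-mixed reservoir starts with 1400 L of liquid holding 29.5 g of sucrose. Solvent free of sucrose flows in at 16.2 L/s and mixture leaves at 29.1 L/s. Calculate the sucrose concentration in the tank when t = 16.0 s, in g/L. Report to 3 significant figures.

Total volume: dV/dt = Q_in − Q_out = -12.900 L/s, so V(t) = 1400 − 12.900 t and V(16.0) = 1193.6 L.
Species balance (pure solvent in): dm/dt = −Q_out · m/V(t).
dm/m = −Q_out dt/(V₀ − 12.900 t); integrating gives ln(m/m₀) = −(Q_out/(Q_in−Q_out)) ln(V/V₀).
m = m₀ (V₀/V)^(Q_out/(Q_in−Q_out)) = 29.5 × (1400/1193.6)^(-2.2558) = 20.586 g.
C = m/V = 20.586/1193.6 = 0.017247 g/L.

0.0172 g/L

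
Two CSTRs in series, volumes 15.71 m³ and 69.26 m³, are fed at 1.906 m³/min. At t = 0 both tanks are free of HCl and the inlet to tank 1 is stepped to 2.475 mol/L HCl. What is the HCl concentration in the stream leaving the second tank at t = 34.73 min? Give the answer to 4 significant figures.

Each tank obeys Vᵢ dCᵢ/dt = Q(Cᵢ₋₁ − Cᵢ), so τᵢ = Vᵢ/Q.
τ₁ = 15.71/1.906 = 8.24239 min; τ₂ = 69.26/1.906 = 36.3379 min.
Tank 1: C₁ = C_in(1 − e^(−t/τ₁)). Tank 2 (τ₁ ≠ τ₂): C₂ = C_in[1 − (τ₁ e^(−t/τ₁) − τ₂ e^(−t/τ₂))/(τ₁ − τ₂)].
At t = 34.73: e^(−t/τ₁) = 0.0147933, e^(−t/τ₂) = 0.384523.
C₂ = 2.475·[1 − (8.24239·0.0147933 − 36.3379·0.384523)/(-28.0955)] = 2.475·0.507009 = 1.25485 mol/L.

1.255 mol/L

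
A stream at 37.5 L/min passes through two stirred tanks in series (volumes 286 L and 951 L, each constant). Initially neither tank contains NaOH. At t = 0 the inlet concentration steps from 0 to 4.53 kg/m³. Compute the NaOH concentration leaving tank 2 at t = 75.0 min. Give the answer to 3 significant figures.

4.19 kg/m³

Species balance on tank i: dCᵢ/dt = (Cᵢ₋₁ − Cᵢ)/τᵢ with τᵢ = Vᵢ/Q.
τ₁ = 286/37.5 = 7.6267 min; τ₂ = 951/37.5 = 25.360 min.
Tank 1: C₁ = C_in(1 − e^(−t/τ₁)). Tank 2 (τ₁ ≠ τ₂): C₂ = C_in[1 − (τ₁ e^(−t/τ₁) − τ₂ e^(−t/τ₂))/(τ₁ − τ₂)].
At t = 75.0: e^(−t/τ₁) = 5.3602e-05, e^(−t/τ₂) = 0.051953.
C₂ = 4.53·[1 − (7.6267·5.3602e-05 − 25.360·0.051953)/(-17.733)] = 4.53·0.92573 = 4.1935 kg/m³.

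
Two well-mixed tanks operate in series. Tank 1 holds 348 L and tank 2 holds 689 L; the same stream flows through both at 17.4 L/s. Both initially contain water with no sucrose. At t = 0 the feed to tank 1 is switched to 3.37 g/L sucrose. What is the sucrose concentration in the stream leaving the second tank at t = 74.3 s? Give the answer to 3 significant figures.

Time constants: τᵢ = Vᵢ/Q for each well-mixed tank.
τ₁ = 348/17.4 = 20.000 s; τ₂ = 689/17.4 = 39.598 s.
Solving the cascade with C₁(0)=C₂(0)=0 gives C₂(t) = C_in[1 − (τ₁ e^(−t/τ₁) − τ₂ e^(−t/τ₂))/(τ₁ − τ₂)].
At t = 74.3: e^(−t/τ₁) = 0.024355, e^(−t/τ₂) = 0.15314.
C₂ = 3.37·[1 − (20.000·0.024355 − 39.598·0.15314)/(-19.598)] = 3.37·0.71542 = 2.4110 g/L.

2.41 g/L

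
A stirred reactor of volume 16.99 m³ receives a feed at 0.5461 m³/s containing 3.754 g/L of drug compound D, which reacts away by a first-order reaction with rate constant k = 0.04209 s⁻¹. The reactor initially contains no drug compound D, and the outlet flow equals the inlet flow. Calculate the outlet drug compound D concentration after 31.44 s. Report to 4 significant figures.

V dC/dt = Q(C_in − C) − k V C.
This is linear with rate a = Q/V + k = 0.0742324 s⁻¹.
C_ss = Q C_in/(Q + kV) = 1.62547 g/L; C(t) = C_ss + (C₀ − C_ss) e^(−a t).
C(31.44) = 1.62547 + (-1.62547)·e^(−0.0742324·31.44) = 1.62547 + (-1.62547)·0.0969202 = 1.46793 g/L.

1.468 g/L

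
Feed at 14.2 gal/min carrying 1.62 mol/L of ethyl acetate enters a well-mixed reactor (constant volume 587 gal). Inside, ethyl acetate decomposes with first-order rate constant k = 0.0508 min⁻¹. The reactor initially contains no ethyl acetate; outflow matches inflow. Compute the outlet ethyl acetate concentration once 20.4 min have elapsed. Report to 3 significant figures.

0.409 mol/L

V dC/dt = Q(C_in − C) − k V C.
This is linear with rate a = Q/V + k = 0.074991 min⁻¹.
C_ss = Q C_in/(Q + kV) = 0.52259 mol/L; C(t) = C_ss + (C₀ − C_ss) e^(−a t).
C(20.4) = 0.52259 + (-0.52259)·e^(−0.074991·20.4) = 0.52259 + (-0.52259)·0.21658 = 0.40941 mol/L.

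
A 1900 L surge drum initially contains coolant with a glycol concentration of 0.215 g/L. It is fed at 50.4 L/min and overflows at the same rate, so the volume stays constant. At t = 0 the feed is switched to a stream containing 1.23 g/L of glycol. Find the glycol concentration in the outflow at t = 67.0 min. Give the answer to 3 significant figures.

1.06 g/L

Accumulation = in − out for the solute gives V dC/dt = Q(C_in − C).
So dC/dt = (C_in − C)/τ with τ = V/Q = 1900/50.4 = 37.698 min.
Solution: C(t) = C_in + (C₀ − C_in) e^(−t/τ).
C(67.0) = 1.23 + (0.215 − 1.23)·e^(−67.0/37.698) = 1.23 + (-1.0150)·0.16910 = 1.0584 g/L.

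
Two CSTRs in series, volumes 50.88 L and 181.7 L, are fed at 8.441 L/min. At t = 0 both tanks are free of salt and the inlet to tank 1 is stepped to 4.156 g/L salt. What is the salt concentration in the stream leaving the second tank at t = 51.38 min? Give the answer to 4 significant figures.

3.626 g/L

Species balance on tank i: dCᵢ/dt = (Cᵢ₋₁ − Cᵢ)/τᵢ with τᵢ = Vᵢ/Q.
τ₁ = 50.88/8.441 = 6.02772 min; τ₂ = 181.7/8.441 = 21.5259 min.
Tank 1: C₁ = C_in(1 − e^(−t/τ₁)). Tank 2 (τ₁ ≠ τ₂): C₂ = C_in[1 − (τ₁ e^(−t/τ₁) − τ₂ e^(−t/τ₂))/(τ₁ − τ₂)].
At t = 51.38: e^(−t/τ₁) = 0.000198653, e^(−t/τ₂) = 0.0919148.
C₂ = 4.156·[1 − (6.02772·0.000198653 − 21.5259·0.0919148)/(-15.4982)] = 4.156·0.872414 = 3.62575 g/L.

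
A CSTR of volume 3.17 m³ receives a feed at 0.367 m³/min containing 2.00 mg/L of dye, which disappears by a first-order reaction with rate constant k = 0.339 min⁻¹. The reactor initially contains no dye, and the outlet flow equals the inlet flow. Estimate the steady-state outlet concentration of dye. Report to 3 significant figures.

0.509 mg/L

V dC/dt = Q(C_in − C) − k V C.
Steady state (dC/dt = 0): C_ss = Q C_in/(Q + kV) = C_in/(1 + kV/Q).
C_ss = 0.367·2.00/(0.367 + 0.339·3.17) = 0.73400/1.4416 = 0.50915 mg/L.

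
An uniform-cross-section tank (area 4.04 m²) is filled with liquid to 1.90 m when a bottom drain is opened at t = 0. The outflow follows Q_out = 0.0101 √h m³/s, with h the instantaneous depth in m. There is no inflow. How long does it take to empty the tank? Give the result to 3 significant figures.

1100 s

With no inflow, A dh/dt = −0.0101 √h.
∫ h^(−1/2) dh = −(0.0101/A) ∫ dt, giving 2√h = 2√h₀ − (0.0101/A) t.
Tank is empty when √h = 0: t_empty = 2A√h₀/0.0101.
t_empty = 2·4.04·√1.90/0.0101 = 8.0800·1.3784/0.0101 = 1102.7 s.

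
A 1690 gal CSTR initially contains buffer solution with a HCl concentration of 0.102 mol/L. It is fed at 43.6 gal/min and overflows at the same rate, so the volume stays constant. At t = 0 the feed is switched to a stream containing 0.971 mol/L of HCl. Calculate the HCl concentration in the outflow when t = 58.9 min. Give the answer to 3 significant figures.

0.781 mol/L

Mass balance on the solute (V constant): V dC/dt = Q(C_in − C).
Time constant τ = V/Q = 1690/43.6 = 38.761 min.
C approaches C_in exponentially: C(t) = C_in + (C₀ − C_in) e^(−t/τ).
C(58.9) = 0.971 + (0.102 − 0.971)·e^(−58.9/38.761) = 0.971 + (-0.86900)·0.21881 = 0.78085 mol/L.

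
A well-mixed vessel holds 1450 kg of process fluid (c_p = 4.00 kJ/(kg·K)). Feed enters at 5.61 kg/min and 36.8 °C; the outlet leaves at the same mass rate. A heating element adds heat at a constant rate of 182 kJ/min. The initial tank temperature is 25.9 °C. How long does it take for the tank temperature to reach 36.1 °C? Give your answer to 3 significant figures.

Energy balance: M c_p dT/dt = ṁ c_p (T_in − T) + 182.
τ = M/ṁ = 258.47 min; T_ss = T_in + Q̇/(ṁ c_p) = 44.911 °C.
T(t) = T_ss + (T₀ − T_ss) e^(−t/τ). Set T = 36.1:
e^(−t/τ) = (36.1 − 44.911)/(25.9 − 44.911) = 0.46345
t = −258.47 · ln(0.46345) = 198.77 min.

199 min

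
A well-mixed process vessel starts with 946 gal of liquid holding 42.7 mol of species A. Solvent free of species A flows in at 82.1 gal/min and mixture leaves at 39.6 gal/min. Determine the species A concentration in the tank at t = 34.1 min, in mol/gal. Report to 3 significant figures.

Total volume: dV/dt = Q_in − Q_out = 42.500 gal/min, so V(t) = 946 + 42.500 t and V(34.1) = 2395.2 gal.
No species A enters, so dm/dt = −Q_out · (m/V).
dm/m = −Q_out dt/(V₀ + 42.500 t); integrating gives ln(m/m₀) = −(Q_out/(Q_in−Q_out)) ln(V/V₀).
m = m₀ (V₀/V)^(Q_out/(Q_in−Q_out)) = 42.7 × (946/2395.2)^(0.93176) = 17.968 mol.
C = m/V = 17.968/2395.2 = 0.0075015 mol/gal.

0.00750 mol/gal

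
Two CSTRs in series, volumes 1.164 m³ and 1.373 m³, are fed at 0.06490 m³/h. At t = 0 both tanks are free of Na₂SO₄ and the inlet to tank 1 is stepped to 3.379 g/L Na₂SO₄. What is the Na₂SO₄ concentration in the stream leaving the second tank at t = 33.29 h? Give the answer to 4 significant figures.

Species balance on tank i: dCᵢ/dt = (Cᵢ₋₁ − Cᵢ)/τᵢ with τᵢ = Vᵢ/Q.
τ₁ = 1.164/0.06490 = 17.9353 h; τ₂ = 1.373/0.06490 = 21.1556 h.
Tank 1: C₁ = C_in(1 − e^(−t/τ₁)). Tank 2 (τ₁ ≠ τ₂): C₂ = C_in[1 − (τ₁ e^(−t/τ₁) − τ₂ e^(−t/τ₂))/(τ₁ − τ₂)].
At t = 33.29: e^(−t/τ₁) = 0.156278, e^(−t/τ₂) = 0.207302.
C₂ = 3.379·[1 − (17.9353·0.156278 − 21.1556·0.207302)/(-3.22034)] = 3.379·0.508525 = 1.71830 g/L.

1.718 g/L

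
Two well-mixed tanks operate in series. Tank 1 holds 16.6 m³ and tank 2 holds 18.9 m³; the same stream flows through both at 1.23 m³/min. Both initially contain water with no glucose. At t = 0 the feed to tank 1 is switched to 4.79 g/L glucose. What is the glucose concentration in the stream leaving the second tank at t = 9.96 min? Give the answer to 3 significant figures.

0.732 g/L

Time constants: τᵢ = Vᵢ/Q for each well-mixed tank.
τ₁ = 16.6/1.23 = 13.496 min; τ₂ = 18.9/1.23 = 15.366 min.
Solving the cascade with C₁(0)=C₂(0)=0 gives C₂(t) = C_in[1 − (τ₁ e^(−t/τ₁) − τ₂ e^(−t/τ₂))/(τ₁ − τ₂)].
At t = 9.96: e^(−t/τ₁) = 0.47807, e^(−t/τ₂) = 0.52299.
C₂ = 4.79·[1 − (13.496·0.47807 − 15.366·0.52299)/(-1.8699)] = 4.79·0.15279 = 0.73185 g/L.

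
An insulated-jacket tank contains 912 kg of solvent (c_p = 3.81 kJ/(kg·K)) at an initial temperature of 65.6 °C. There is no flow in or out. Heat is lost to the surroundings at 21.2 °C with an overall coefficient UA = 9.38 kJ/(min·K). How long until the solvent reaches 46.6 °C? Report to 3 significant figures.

207 min

Lumped-capacitance energy balance: M c_p dT/dt = UA(T_amb − T).
τ = M c_p/UA = 370.44 min; T_ss = T_amb = 21.200 °C.
T(t) = T_ss + (T₀ − T_ss)e^(−t/τ); set T = 46.6:
t = −τ ln[(T − T_ss)/(T₀ − T_ss)] = −370.44 · ln(0.57207) = 206.89 min.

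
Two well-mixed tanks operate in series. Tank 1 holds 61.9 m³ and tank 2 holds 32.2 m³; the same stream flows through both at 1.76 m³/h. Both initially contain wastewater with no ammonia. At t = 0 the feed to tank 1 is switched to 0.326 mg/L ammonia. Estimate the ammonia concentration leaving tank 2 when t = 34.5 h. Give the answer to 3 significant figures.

0.125 mg/L

Each tank obeys Vᵢ dCᵢ/dt = Q(Cᵢ₋₁ − Cᵢ), so τᵢ = Vᵢ/Q.
τ₁ = 61.9/1.76 = 35.170 h; τ₂ = 32.2/1.76 = 18.295 h.
Solving the cascade with C₁(0)=C₂(0)=0 gives C₂(t) = C_in[1 − (τ₁ e^(−t/τ₁) − τ₂ e^(−t/τ₂))/(τ₁ − τ₂)].
At t = 34.5: e^(−t/τ₁) = 0.37496, e^(−t/τ₂) = 0.15172.
C₂ = 0.326·[1 − (35.170·0.37496 − 18.295·0.15172)/(16.875)] = 0.326·0.38301 = 0.12486 mg/L.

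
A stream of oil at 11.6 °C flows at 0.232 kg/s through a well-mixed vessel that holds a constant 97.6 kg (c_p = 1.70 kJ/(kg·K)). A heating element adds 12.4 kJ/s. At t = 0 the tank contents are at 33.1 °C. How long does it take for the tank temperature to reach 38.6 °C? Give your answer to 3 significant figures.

M c_p dT/dt = ṁ c_p (T_in − T) + Q̇.
τ = M/ṁ = 420.69 s; T_ss = T_in + Q̇/(ṁ c_p) = 43.040 °C.
T(t) = T_ss + (T₀ − T_ss) e^(−t/τ). Set T = 38.6:
e^(−t/τ) = (38.6 − 43.040)/(33.1 − 43.040) = 0.44669
t = −420.69 · ln(0.44669) = 339.03 s.

339 s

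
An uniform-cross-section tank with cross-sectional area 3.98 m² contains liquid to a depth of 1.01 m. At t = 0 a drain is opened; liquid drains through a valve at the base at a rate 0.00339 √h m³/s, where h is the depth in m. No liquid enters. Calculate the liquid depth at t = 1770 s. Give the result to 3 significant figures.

0.0631 m

A dh/dt = −Q_out = −0.00339 √h.
This is separable: 2 d(√h)/dt = −0.00339/A, so √h = √h₀ − (0.00339/(2A)) t.
√h = √1.01 − 0.00339·1770/(2·3.98) = 1.0050 − 0.75381 = 0.25118.
h = 0.25118² = 0.063092 m.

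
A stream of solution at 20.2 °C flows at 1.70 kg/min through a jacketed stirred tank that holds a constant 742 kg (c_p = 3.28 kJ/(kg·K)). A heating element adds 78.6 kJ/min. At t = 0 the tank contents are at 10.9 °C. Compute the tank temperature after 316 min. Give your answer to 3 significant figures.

M c_p dT/dt = ṁ c_p (T_in − T) + Q̇.
τ = M/ṁ = 436.47 min; T_ss = T_in + Q̇/(ṁ c_p) = 20.2 + 78.6/(1.70·3.28) = 34.296 °C.
Integrating: T(t) = T_ss + (T₀ − T_ss) e^(−t/τ).
T(316) = 34.296 + (-23.396)·e^(−316/436.47) = 34.296 + (-23.396)·0.48481 = 22.953 °C.

23.0 °C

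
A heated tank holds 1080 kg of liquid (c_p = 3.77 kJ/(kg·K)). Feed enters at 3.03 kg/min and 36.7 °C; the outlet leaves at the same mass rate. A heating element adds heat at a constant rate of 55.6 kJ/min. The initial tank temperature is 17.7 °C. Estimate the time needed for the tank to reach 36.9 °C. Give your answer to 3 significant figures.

582 min

M c_p dT/dt = ṁ c_p (T_in − T) + Q̇.
τ = M/ṁ = 356.44 min; T_ss = T_in + Q̇/(ṁ c_p) = 41.567 °C.
T(t) = T_ss + (T₀ − T_ss) e^(−t/τ). Set T = 36.9:
e^(−t/τ) = (36.9 − 41.567)/(17.7 − 41.567) = 0.19555
t = −356.44 · ln(0.19555) = 581.68 min.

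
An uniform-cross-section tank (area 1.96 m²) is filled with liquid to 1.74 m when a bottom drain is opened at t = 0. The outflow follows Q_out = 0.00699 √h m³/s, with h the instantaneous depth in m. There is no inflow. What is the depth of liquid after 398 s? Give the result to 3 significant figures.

A dh/dt = −Q_out = −0.00699 √h.
Separate and integrate: 2(√h − √h₀) = −(0.00699/A) t.
√h = √1.74 − 0.00699·398/(2·1.96) = 1.3191 − 0.70970 = 0.60939.
h = 0.60939² = 0.37136 m.

0.371 m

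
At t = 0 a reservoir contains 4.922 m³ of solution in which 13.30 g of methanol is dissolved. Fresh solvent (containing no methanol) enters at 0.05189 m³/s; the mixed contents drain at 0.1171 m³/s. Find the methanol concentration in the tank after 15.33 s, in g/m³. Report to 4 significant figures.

2.256 g/m³

Let m(t) be the amount of methanol. Volume: V(t) = V₀ + (Q_in − Q_out) t = 4.922 − 0.0652100 t; V(15.33) = 3.92233 m³.
No methanol enters, so dm/dt = −Q_out · (m/V).
dm/m = −Q_out dt/(V₀ − 0.0652100 t); integrating gives ln(m/m₀) = −(Q_out/(Q_in−Q_out)) ln(V/V₀).
m = m₀ (V₀/V)^(Q_out/(Q_in−Q_out)) = 13.30 × (4.922/3.92233)^(-1.79574) = 8.84701 g.
C = m/V = 8.84701/3.92233 = 2.25555 g/m³.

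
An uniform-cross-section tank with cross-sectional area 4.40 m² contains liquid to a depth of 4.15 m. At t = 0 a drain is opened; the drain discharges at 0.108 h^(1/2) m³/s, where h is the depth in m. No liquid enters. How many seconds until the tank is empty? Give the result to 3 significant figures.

A dh/dt = −Q_out = −0.108 √h.
This is separable: 2 d(√h)/dt = −0.108/A, so √h = √h₀ − (0.108/(2A)) t.
Tank is empty when √h = 0: t_empty = 2A√h₀/0.108.
t_empty = 2·4.40·√4.15/0.108 = 8.8000·2.0372/0.108 = 165.99 s.

166 s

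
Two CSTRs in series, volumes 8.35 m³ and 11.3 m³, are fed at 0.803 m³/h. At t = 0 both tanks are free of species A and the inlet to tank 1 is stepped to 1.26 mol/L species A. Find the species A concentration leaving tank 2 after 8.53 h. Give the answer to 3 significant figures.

0.198 mol/L

Time constants: τᵢ = Vᵢ/Q for each well-mixed tank.
τ₁ = 8.35/0.803 = 10.399 h; τ₂ = 11.3/0.803 = 14.072 h.
Tank 1: C₁ = C_in(1 − e^(−t/τ₁)). Tank 2 (τ₁ ≠ τ₂): C₂ = C_in[1 − (τ₁ e^(−t/τ₁) − τ₂ e^(−t/τ₂))/(τ₁ − τ₂)].
At t = 8.53: e^(−t/τ₁) = 0.44030, e^(−t/τ₂) = 0.54544.
C₂ = 1.26·[1 − (10.399·0.44030 − 14.072·0.54544)/(-3.6737)] = 1.26·0.15694 = 0.19774 mol/L.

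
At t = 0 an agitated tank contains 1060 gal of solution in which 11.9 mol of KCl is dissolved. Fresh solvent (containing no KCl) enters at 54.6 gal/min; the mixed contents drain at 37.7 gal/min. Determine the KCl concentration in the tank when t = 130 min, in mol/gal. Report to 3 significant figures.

0.000299 mol/gal

Total volume: dV/dt = Q_in − Q_out = 16.900 gal/min, so V(t) = 1060 + 16.900 t and V(130) = 3257.0 gal.
No KCl enters, so dm/dt = −Q_out · (m/V).
Separate: dm/m = −Q_out dt/V(t) ⇒ ln(m/m₀) = −(Q_out/(Q_in−Q_out)) ln(V/V₀).
m = m₀ (V₀/V)^(Q_out/(Q_in−Q_out)) = 11.9 × (1060/3257.0)^(2.2308) = 0.97279 mol.
C = m/V = 0.97279/3257.0 = 0.00029868 mol/gal.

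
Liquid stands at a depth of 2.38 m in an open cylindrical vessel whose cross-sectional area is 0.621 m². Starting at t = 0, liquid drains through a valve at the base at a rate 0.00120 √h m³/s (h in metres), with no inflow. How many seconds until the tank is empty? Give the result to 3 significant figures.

1600 s

A dh/dt = −Q_out = −0.00120 √h.
This is separable: 2 d(√h)/dt = −0.00120/A, so √h = √h₀ − (0.00120/(2A)) t.
Tank is empty when √h = 0: t_empty = 2A√h₀/0.00120.
t_empty = 2·0.621·√2.38/0.00120 = 1.2420·1.5427/0.00120 = 1596.7 s.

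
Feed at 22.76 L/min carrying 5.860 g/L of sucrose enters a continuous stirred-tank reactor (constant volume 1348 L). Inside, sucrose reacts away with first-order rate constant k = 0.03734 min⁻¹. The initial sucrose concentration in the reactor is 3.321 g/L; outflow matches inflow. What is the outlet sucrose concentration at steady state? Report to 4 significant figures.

V dC/dt = Q(C_in − C) − k V C.
Steady state (dC/dt = 0): C_ss = Q C_in/(Q + kV) = C_in/(1 + kV/Q).
C_ss = 22.76·5.860/(22.76 + 0.03734·1348) = 133.374/73.0943 = 1.82468 g/L.

1.825 g/L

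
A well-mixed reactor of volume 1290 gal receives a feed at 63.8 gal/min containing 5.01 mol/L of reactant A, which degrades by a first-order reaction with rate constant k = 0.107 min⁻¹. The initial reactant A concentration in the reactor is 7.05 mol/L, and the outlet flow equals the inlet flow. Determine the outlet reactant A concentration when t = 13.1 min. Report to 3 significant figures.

2.29 mol/L

V dC/dt = Q(C_in − C) − k V C.
dC/dt = (Q/V) C_in − (Q/V + k) C; effective rate a = Q/V + k = 0.049457 + 0.107 = 0.15646 min⁻¹.
C_ss = Q C_in/(Q + kV) = 1.5837 mol/L; C(t) = C_ss + (C₀ − C_ss) e^(−a t).
C(13.1) = 1.5837 + (5.4663)·e^(−0.15646·13.1) = 1.5837 + (5.4663)·0.12879 = 2.2877 mol/L.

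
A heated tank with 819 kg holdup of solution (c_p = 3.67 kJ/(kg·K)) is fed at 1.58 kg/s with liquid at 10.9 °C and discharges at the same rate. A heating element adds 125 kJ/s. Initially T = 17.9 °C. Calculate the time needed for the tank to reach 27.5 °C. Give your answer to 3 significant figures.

M c_p dT/dt = ṁ c_p (T_in − T) + Q̇.
τ = M/ṁ = 518.35 s; T_ss = T_in + Q̇/(ṁ c_p) = 32.457 °C.
T(t) = T_ss + (T₀ − T_ss) e^(−t/τ). Set T = 27.5:
e^(−t/τ) = (27.5 − 32.457)/(17.9 − 32.457) = 0.34052
t = −518.35 · ln(0.34052) = 558.41 s.

558 s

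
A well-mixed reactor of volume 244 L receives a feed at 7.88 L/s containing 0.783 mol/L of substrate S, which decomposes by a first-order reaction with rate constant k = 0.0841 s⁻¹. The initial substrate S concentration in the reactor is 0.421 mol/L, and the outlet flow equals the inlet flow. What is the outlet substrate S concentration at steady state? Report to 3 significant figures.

Species balance: V dC/dt = Q C_in − Q C − k V C.
At steady state: 0 = Q C_in − (Q + kV) C_ss, so C_ss = Q C_in/(Q + kV).
C_ss = 7.88·0.783/(7.88 + 0.0841·244) = 6.1700/28.400 = 0.21725 mol/L.

0.217 mol/L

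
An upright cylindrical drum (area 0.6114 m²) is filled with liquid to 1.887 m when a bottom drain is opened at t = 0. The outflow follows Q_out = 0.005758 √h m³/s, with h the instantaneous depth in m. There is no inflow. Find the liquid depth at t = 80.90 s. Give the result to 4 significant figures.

With no inflow, A dh/dt = −0.005758 √h.
Separate and integrate: 2(√h − √h₀) = −(0.005758/A) t.
√h = √1.887 − 0.005758·80.90/(2·0.6114) = 1.37368 − 0.380947 = 0.992734.
h = 0.992734² = 0.985521 m.

0.9855 m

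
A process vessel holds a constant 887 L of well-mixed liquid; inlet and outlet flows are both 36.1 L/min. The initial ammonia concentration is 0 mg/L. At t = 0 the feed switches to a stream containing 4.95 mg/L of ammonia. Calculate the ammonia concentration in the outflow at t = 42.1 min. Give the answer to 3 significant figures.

4.06 mg/L

Unsteady species balance (constant V, well mixed): V dC/dt = Q(C_in − C).
Time constant τ = V/Q = 887/36.1 = 24.571 min.
C approaches C_in exponentially: C(t) = C_in + (C₀ − C_in) e^(−t/τ).
C(42.1) = 4.95 + (0 − 4.95)·e^(−42.1/24.571) = 4.95 + (-4.9500)·0.18025 = 4.0578 mg/L.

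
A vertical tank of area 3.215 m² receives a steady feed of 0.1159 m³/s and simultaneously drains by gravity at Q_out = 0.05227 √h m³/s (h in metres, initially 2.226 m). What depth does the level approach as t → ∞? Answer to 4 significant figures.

4.917 m

Level balance: A dh/dt = 0.1159 − 0.05227 √h. Setting dh/dt = 0:
Q_in = 0.05227 √h_ss ⇒ √h_ss = 0.1159/0.05227 = 2.21733.
h_ss = 2.21733² = 4.91657 m. (Since h₀ = 2.226 m < h_ss, the level will rise toward this value.)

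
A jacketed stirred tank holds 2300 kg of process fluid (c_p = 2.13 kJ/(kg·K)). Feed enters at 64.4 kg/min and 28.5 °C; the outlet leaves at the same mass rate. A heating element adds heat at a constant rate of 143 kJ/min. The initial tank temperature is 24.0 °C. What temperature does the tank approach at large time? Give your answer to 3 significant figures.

29.5 °C

M c_p dT/dt = ṁ c_p (T_in − T) + Q̇.
At steady state dT/dt = 0 ⇒ T_ss = T_in + Q̇/(ṁ c_p) = 28.5 + 143/(64.4·2.13) = 29.542 °C.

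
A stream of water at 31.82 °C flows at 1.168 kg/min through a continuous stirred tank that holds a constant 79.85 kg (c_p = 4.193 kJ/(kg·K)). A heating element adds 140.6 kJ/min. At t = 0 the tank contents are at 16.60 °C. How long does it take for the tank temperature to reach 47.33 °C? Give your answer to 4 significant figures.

M c_p dT/dt = ṁ c_p (T_in − T) + Q̇.
τ = M/ṁ = 68.3647 min; T_ss = T_in + Q̇/(ṁ c_p) = 60.5290 °C.
T(t) = T_ss + (T₀ − T_ss) e^(−t/τ). Set T = 47.33:
e^(−t/τ) = (47.33 − 60.5290)/(16.60 − 60.5290) = 0.300462
t = −68.3647 · ln(0.300462) = 82.2042 min.

82.20 min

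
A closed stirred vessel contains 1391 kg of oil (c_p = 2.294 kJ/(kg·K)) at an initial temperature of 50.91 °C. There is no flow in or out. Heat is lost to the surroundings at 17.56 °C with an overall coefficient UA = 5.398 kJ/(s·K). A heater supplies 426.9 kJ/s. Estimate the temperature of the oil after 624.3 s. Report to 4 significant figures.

Lumped-capacitance energy balance: M c_p dT/dt = UA(T_amb − T) + Q̇.
dT/dt = (T_ss − T)/τ with T_ss = T_amb + Q̇/UA = 17.56 + 426.9/5.398 = 96.6448 °C, τ = M c_p/UA = 1391·2.294/5.398 = 591.136 s.
Solution: T(t) = T_ss + (T₀ − T_ss) e^(−t/τ).
T(624.3) = 96.6448 + (-45.7348)·0.347809 = 80.7379 °C.

80.74 °C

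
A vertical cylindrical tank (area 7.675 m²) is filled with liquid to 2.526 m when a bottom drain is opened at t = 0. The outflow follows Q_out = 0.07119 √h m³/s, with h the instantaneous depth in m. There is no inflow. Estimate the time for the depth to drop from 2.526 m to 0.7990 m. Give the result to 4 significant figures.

150.0 s

With no inflow, A dh/dt = −0.07119 √h.
Separate and integrate: 2(√h − √h₀) = −(0.07119/A) t.
t = 2A(√h₀ − √h)/0.07119 = 2·7.675·(√2.526 − √0.7990)/0.07119
  = 15.3500 × (1.58934 − 0.893868) / 0.07119 = 149.958 s.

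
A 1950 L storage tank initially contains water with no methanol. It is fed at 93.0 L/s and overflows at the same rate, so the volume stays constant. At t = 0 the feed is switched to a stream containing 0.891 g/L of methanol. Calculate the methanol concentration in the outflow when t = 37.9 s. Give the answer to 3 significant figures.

Unsteady species balance (constant V, well mixed): V dC/dt = Q(C_in − C).
So dC/dt = (C_in − C)/τ with τ = V/Q = 1950/93.0 = 20.968 s.
Solution: C(t) = C_in + (C₀ − C_in) e^(−t/τ).
C(37.9) = 0.891 + (0 − 0.891)·e^(−37.9/20.968) = 0.891 + (-0.89100)·0.16406 = 0.74482 g/L.

0.745 g/L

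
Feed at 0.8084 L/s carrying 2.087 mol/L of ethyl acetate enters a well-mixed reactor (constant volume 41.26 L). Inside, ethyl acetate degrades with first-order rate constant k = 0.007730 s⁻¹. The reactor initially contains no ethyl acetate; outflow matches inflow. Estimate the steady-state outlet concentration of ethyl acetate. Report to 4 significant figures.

1.497 mol/L

V dC/dt = Q(C_in − C) − k V C.
At steady state: 0 = Q C_in − (Q + kV) C_ss, so C_ss = Q C_in/(Q + kV).
C_ss = 0.8084·2.087/(0.8084 + 0.007730·41.26) = 1.68713/1.12734 = 1.49656 mol/L.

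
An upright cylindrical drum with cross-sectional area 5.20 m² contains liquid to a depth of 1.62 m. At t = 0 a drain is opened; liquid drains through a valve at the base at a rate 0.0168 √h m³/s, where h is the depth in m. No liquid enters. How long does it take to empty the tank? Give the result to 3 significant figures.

A dh/dt = −Q_out = −0.0168 √h.
∫ h^(−1/2) dh = −(0.0168/A) ∫ dt, giving 2√h = 2√h₀ − (0.0168/A) t.
Set h = 0: 2√h₀ = (0.0168/A) t_empty ⇒ t_empty = 2A√h₀/0.0168.
t_empty = 2·5.20·√1.62/0.0168 = 10.400·1.2728/0.0168 = 787.92 s.

788 s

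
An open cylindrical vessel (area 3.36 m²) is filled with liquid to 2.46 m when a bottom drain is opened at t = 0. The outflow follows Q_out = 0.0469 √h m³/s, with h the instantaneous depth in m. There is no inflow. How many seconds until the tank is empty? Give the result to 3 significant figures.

225 s

With no inflow, A dh/dt = −0.0469 √h.
This is separable: 2 d(√h)/dt = −0.0469/A, so √h = √h₀ − (0.0469/(2A)) t.
Tank is empty when √h = 0: t_empty = 2A√h₀/0.0469.
t_empty = 2·3.36·√2.46/0.0469 = 6.7200·1.5684/0.0469 = 224.73 s.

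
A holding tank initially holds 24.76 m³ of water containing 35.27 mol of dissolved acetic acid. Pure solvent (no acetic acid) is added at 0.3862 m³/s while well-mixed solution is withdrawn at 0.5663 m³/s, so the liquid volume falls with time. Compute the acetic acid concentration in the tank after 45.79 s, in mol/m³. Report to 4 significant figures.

Total volume: dV/dt = Q_in − Q_out = -0.180100 m³/s, so V(t) = 24.76 − 0.180100 t and V(45.79) = 16.5132 m³.
Solute balance: dm/dt = 0 − Q_out C = −Q_out m/V(t).
dm/m = −Q_out dt/(V₀ − 0.180100 t); integrating gives ln(m/m₀) = −(Q_out/(Q_in−Q_out)) ln(V/V₀).
m = m₀ (V₀/V)^(Q_out/(Q_in−Q_out)) = 35.27 × (24.76/16.5132)^(-3.14436) = 9.86853 mol.
C = m/V = 9.86853/16.5132 = 0.597614 mol/m³.

0.5976 mol/m³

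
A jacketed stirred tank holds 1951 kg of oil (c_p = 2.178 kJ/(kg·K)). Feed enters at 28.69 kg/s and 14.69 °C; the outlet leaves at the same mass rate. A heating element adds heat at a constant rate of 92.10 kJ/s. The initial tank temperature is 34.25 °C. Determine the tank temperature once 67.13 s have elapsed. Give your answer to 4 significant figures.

M c_p dT/dt = ṁ c_p (T_in − T) + Q̇.
Rearrange: dT/dt = (T_ss − T)/τ with τ = M/ṁ = 68.0028 s and T_ss = T_in + Q̇/(ṁ c_p) = 16.1639 °C.
Solution: T(t) = T_ss + (T₀ − T_ss) e^(−t/τ).
T(67.13) = 16.1639 + (18.0861)·e^(−67.13/68.0028) = 16.1639 + (18.0861)·0.372631 = 22.9034 °C.

22.90 °C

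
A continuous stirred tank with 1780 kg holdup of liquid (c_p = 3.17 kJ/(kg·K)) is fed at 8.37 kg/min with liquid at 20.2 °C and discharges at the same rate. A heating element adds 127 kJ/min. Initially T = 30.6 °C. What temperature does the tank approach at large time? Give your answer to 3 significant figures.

Unsteady energy balance on the tank contents: M c_p dT/dt = ṁ c_p (T_in − T) + 127.
At steady state dT/dt = 0 ⇒ T_ss = T_in + Q̇/(ṁ c_p) = 20.2 + 127/(8.37·3.17) = 24.987 °C.

25.0 °C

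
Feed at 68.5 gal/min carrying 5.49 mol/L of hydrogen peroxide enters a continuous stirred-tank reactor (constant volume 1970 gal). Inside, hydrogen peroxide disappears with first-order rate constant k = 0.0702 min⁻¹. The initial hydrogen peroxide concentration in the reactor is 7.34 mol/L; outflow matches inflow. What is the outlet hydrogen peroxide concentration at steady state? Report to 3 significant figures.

V dC/dt = Q(C_in − C) − k V C.
Steady state (dC/dt = 0): C_ss = Q C_in/(Q + kV) = C_in/(1 + kV/Q).
C_ss = 68.5·5.49/(68.5 + 0.0702·1970) = 376.06/206.79 = 1.8185 mol/L.

1.82 mol/L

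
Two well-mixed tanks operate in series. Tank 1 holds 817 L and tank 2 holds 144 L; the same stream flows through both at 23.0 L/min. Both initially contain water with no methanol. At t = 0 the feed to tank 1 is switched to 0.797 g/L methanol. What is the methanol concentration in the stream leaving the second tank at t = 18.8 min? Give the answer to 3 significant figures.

Time constants: τᵢ = Vᵢ/Q for each well-mixed tank.
τ₁ = 817/23.0 = 35.522 min; τ₂ = 144/23.0 = 6.2609 min.
Tank 1: C₁ = C_in(1 − e^(−t/τ₁)). Tank 2 (τ₁ ≠ τ₂): C₂ = C_in[1 − (τ₁ e^(−t/τ₁) − τ₂ e^(−t/τ₂))/(τ₁ − τ₂)].
At t = 18.8: e^(−t/τ₁) = 0.58904, e^(−t/τ₂) = 0.049649.
C₂ = 0.797·[1 − (35.522·0.58904 − 6.2609·0.049649)/(29.261)] = 0.797·0.29554 = 0.23555 g/L.

0.236 g/L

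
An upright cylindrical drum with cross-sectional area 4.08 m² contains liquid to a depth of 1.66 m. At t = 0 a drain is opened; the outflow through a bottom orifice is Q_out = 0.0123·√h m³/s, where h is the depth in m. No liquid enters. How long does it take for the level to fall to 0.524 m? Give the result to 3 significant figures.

Volume balance on the tank: A dh/dt = −0.0123 √h.
Separate and integrate: 2(√h − √h₀) = −(0.0123/A) t.
t = 2A(√h₀ − √h)/0.0123 = 2·4.08·(√1.66 − √0.524)/0.0123
  = 8.1600 × (1.2884 − 0.72388) / 0.0123 = 374.52 s.

375 s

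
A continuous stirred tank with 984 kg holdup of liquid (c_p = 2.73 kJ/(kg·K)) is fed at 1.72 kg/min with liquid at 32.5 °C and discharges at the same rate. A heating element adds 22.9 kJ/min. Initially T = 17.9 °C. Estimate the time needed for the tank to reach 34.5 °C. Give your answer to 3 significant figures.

M c_p dT/dt = ṁ c_p (T_in − T) + Q̇.
τ = M/ṁ = 572.09 min; T_ss = T_in + Q̇/(ṁ c_p) = 37.377 °C.
T(t) = T_ss + (T₀ − T_ss) e^(−t/τ). Set T = 34.5:
e^(−t/τ) = (34.5 − 37.377)/(17.9 − 37.377) = 0.14771
t = −572.09 · ln(0.14771) = 1094.1 min.

1090 min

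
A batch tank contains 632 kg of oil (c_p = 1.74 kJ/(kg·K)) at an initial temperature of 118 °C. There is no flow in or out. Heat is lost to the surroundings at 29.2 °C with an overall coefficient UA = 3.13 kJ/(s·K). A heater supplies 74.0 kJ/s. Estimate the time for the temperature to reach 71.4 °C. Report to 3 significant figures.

Unsteady energy balance on the tank contents: M c_p dT/dt = −UA(T − T_amb) + Q̇.
τ = M c_p/UA = 351.34 s; T_ss = T_amb + Q̇/UA = 29.2 + 74.0/3.13 = 52.842 °C.
T(t) = T_ss + (T₀ − T_ss)e^(−t/τ); set T = 71.4:
t = −τ ln[(T − T_ss)/(T₀ − T_ss)] = −351.34 · ln(0.28481) = 441.25 s.

441 s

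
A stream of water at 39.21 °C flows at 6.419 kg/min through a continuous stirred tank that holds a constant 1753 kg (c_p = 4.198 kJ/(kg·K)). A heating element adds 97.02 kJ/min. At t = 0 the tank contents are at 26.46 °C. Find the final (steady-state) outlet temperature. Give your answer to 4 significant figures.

42.81 °C

Unsteady energy balance on the tank contents: M c_p dT/dt = ṁ c_p (T_in − T) + 97.02.
At steady state dT/dt = 0 ⇒ T_ss = T_in + Q̇/(ṁ c_p) = 39.21 + 97.02/(6.419·4.198) = 42.8104 °C.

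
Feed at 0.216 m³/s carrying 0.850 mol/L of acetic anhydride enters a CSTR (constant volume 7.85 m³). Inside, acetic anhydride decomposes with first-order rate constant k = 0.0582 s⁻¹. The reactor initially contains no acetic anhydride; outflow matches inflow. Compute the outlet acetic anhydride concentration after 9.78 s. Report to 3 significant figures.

V dC/dt = Q(C_in − C) − k V C.
dC/dt = (Q/V) C_in − (Q/V + k) C; effective rate a = Q/V + k = 0.027516 + 0.0582 = 0.085716 s⁻¹.
C_ss = Q C_in/(Q + kV) = 0.27286 mol/L; C(t) = C_ss + (C₀ − C_ss) e^(−a t).
C(9.78) = 0.27286 + (-0.27286)·e^(−0.085716·9.78) = 0.27286 + (-0.27286)·0.43244 = 0.15486 mol/L.

0.155 mol/L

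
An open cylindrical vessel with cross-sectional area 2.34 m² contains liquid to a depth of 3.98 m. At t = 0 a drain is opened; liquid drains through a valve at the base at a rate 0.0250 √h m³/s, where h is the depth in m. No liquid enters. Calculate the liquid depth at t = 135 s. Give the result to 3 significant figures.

A dh/dt = −Q_out = −0.0250 √h.
Separate and integrate: 2(√h − √h₀) = −(0.0250/A) t.
√h = √3.98 − 0.0250·135/(2·2.34) = 1.9950 − 0.72115 = 1.2738.
h = 1.2738² = 1.6227 m.

1.62 m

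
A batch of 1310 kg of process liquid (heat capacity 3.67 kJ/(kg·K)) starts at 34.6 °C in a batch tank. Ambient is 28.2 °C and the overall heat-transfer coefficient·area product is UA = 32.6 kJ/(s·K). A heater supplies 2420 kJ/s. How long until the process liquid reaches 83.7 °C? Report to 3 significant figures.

190 s

Unsteady energy balance on the tank contents: M c_p dT/dt = −UA(T − T_amb) + Q̇.
τ = M c_p/UA = 147.48 s; T_ss = T_amb + Q̇/UA = 28.2 + 2420/32.6 = 102.43 °C.
T(t) = T_ss + (T₀ − T_ss)e^(−t/τ); set T = 83.7:
t = −τ ln[(T − T_ss)/(T₀ − T_ss)] = −147.48 · ln(0.27616) = 189.77 s.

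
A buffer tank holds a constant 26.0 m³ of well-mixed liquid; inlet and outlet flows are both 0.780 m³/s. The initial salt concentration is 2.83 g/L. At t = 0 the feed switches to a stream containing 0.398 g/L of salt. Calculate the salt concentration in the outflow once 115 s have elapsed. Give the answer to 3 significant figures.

Accumulation = in − out for the solute gives V dC/dt = Q(C_in − C).
Time constant τ = V/Q = 26.0/0.780 = 33.333 s.
Solution: C(t) = C_in + (C₀ − C_in) e^(−t/τ).
C(115) = 0.398 + (2.83 − 0.398)·e^(−115/33.333) = 0.398 + (2.4320)·0.031746 = 0.47521 g/L.

0.475 g/L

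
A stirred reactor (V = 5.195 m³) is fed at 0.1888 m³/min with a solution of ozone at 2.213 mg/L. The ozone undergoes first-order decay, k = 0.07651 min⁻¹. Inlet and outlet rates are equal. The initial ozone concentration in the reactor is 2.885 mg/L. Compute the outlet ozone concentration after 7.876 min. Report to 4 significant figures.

1.606 mg/L

Species balance: V dC/dt = Q C_in − Q C − k V C.
dC/dt = (Q/V) C_in − (Q/V + k) C; effective rate a = Q/V + k = 0.0363426 + 0.07651 = 0.112853 min⁻¹.
C_ss = Q C_in/(Q + kV) = 0.712666 mg/L; C(t) = C_ss + (C₀ − C_ss) e^(−a t).
C(7.876) = 0.712666 + (2.17233)·e^(−0.112853·7.876) = 0.712666 + (2.17233)·0.411138 = 1.60579 mg/L.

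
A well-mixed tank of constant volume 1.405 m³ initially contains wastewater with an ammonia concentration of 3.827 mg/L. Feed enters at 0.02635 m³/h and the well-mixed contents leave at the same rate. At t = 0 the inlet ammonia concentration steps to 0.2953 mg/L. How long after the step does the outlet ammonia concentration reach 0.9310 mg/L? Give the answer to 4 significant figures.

Mass balance on the solute (V constant): V dC/dt = Q(C_in − C), so τ = V/Q = 53.3207 h.
C(t) = C_in + (C₀ − C_in) e^(−t/τ). Set C = 0.9310 and solve for t:
e^(−t/τ) = (C − C_in)/(C₀ − C_in) = (0.9310 − 0.2953)/(3.827 − 0.2953) = 0.179998
t = −τ ln(…) = 53.3207 × 1.71481 = 91.4347 h.

91.43 h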